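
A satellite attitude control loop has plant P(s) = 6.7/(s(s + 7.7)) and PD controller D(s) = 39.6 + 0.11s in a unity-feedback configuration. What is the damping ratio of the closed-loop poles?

Forward path: (39.6 + 0.11s)·6.7/(s(s+7.7)). The closed-loop characteristic equation is s² + (7.7 + 6.7·0.11)s + 6.7·39.6 = 0.
That is s² + 8.437s + 265.3 = 0, so ω_n = 16.29 rad/s and ζ = 8.437/(2·16.29) = 0.259.

ζ = 0.259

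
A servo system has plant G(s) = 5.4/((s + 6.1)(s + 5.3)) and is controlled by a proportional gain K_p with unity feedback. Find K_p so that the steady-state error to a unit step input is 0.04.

K_p = 144

For a type-0 loop with proportional control, e_ss = 1/(1 + K_p·G(0)).
G(0) = 0.167. Require 1/(1 + K_p·0.167) = 0.04, so 1 + 0.167·K_p = 25.
K_p = (25 − 1)/0.167 = 144.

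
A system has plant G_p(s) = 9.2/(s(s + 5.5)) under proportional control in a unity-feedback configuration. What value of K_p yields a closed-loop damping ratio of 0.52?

Closed-loop characteristic equation: s² + 5.5s + K_p·9.2 = 0.
So ω_n = √(9.2K_p) and 2ζω_n = 5.5, giving ζ = 5.5/(2√(9.2K_p)).
Setting ζ = 0.52: √(9.2K_p) = 5.5/(2·0.52) = 5.288, so K_p = 27.97/9.2 = 3.04.

K_p = 3.04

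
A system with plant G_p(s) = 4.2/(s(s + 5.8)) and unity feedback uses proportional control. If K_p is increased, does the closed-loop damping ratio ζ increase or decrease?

decrease

ζ = 5.8/(2√(4.2K_p)); increasing K_p raises the denominator, so ζ falls.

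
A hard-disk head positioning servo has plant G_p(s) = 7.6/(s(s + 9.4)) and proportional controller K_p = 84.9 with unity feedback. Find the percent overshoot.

55.3%

Closed-loop characteristic equation: s² + 9.4s + 645.2 = 0, so ω_n = 25.4 rad/s and ζ = 9.4/(2·25.4) = 0.185.
%OS = 100·exp(−πζ/√(1−ζ²)) = 100·exp(−π·0.185/√0.9658) = 55.3%.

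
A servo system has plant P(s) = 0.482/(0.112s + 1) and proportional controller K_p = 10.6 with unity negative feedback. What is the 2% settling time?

Closed loop: T(s) = K_p·P/(1+K_p·P) = 5.109/(0.112s + 1 + 5.109), with pole at s = −(1 + 5.109)/0.112 = −54.55.
τ = 1/54.55 = 0.01833 s, so 2% settling time ≈ 4τ = 0.0733 s.

T_s ≈ 0.0733 s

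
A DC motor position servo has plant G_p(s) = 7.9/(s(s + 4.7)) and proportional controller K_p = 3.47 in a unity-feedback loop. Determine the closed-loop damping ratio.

The closed-loop denominator is s(s+4.7) + 3.47·7.9 = s² + 4.7s + 27.41.
So ω_n² = 27.41 ⇒ ω_n = 5.236 rad/s, and ζ = 4.7/(2ω_n) = 0.449.

ζ = 0.449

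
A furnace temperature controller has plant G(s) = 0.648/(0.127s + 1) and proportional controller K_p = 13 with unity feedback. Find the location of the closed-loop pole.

Closed loop: T(s) = K_p·G/(1+K_p·G) = 8.424/(0.127s + 1 + 8.424), with pole at s = −(1 + 8.424)/0.127 = −74.2.

s = -74.2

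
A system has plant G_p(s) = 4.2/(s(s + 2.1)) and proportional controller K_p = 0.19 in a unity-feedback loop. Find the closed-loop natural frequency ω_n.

ω_n = 0.893 rad/s

With unity feedback the closed-loop characteristic equation is s² + 2.1s + 0.19·4.2 = s² + 2.1s + 0.798 = 0.
So ω_n² = 0.798 ⇒ ω_n = 0.8933 rad/s, and ζ = 2.1/(2ω_n) = 1.18.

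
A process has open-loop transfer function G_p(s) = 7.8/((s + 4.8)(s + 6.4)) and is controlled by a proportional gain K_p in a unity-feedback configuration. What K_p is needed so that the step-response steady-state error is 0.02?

Steady-state error for a unit step on this type-0 loop is 1/(1 + K_p·G_p(0)).
G_p(0) = 0.2539. Require 1/(1 + K_p·0.2539) = 0.02, so 1 + 0.2539·K_p = 50.
K_p = (50 − 1)/0.2539 = 193.

K_p = 193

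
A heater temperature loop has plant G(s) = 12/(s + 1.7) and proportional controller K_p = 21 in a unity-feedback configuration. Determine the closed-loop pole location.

s = -253.7

Closed-loop transfer function: T(s) = K_p·G(s)/(1 + K_p·G(s)) = 252/(s + 1.7 + 252) = 252/(s + 253.7).
The closed-loop pole is at s = −253.7.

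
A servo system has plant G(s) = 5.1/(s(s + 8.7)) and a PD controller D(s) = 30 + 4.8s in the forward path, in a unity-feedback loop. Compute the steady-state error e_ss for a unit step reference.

The open loop D(s)G(s) has a pole at the origin (type 1), so the static position error constant is infinite and e_ss = 1/(1+∞) = 0.

0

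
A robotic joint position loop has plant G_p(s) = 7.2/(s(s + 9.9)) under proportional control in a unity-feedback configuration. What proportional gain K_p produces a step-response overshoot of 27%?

From %OS = 100·exp(−πζ/√(1−ζ²)) = 27%, ζ = −ln(0.27)/√(π²+ln²(0.27)) = 0.3847.
Characteristic equation s² + 9.9s + 7.2K_p = 0 gives ζ = 9.9/(2√(7.2K_p)).
Setting ζ = 0.3847: √(7.2K_p) = 9.9/(2·0.3847) = 12.87, so K_p = 165.6/7.2 = 23.

K_p = 23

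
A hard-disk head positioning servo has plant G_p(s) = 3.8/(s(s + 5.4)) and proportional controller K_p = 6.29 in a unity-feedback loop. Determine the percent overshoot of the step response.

From 1 + K_pG_p(s) = 0: s² + 5.4s + 23.9 = 0 ⇒ ω_n = 4.889, ζ = 0.5523.
%OS = 100·exp(−πζ/√(1−ζ²)) = 100·exp(−π·0.5523/√0.695) = 12.5%.

12.5%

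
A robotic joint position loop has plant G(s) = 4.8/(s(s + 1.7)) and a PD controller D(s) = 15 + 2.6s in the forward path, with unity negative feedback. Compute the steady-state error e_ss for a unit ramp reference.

0.0236

The loop has one pole at the origin (type 1). Velocity error constant K_v = lim_{s→0} s·D(s)G(s) = 15·4.8/1.7 = 42.35.
Steady-state error to a unit ramp: e_ss = 1/K_v = 0.0236.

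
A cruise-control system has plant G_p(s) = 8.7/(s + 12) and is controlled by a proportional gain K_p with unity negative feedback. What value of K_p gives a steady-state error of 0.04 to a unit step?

K_p = 33.1

The loop is type 0, so e_ss(step) = 1/(1 + K_pos) with K_pos = K_p·G_p(0).
G_p(0) = 0.725. Require 1/(1 + K_p·0.725) = 0.04, so 1 + 0.725·K_p = 25.
K_p = (25 − 1)/0.725 = 33.1.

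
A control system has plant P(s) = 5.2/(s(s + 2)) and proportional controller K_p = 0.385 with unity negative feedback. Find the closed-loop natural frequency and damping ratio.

1 + K_p·P(s) = 0 gives s² + 2s + 2.002 = 0.
So ω_n² = 2.002 ⇒ ω_n = 1.415 rad/s, and ζ = 2/(2ω_n) = 0.707.

ω_n = 1.41 rad/s, ζ = 0.707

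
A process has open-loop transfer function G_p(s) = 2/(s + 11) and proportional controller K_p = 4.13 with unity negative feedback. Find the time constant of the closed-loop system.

τ = 0.0519 s

Closed-loop transfer function: T(s) = K_p·G_p(s)/(1 + K_p·G_p(s)) = 8.26/(s + 11 + 8.26) = 8.26/(s + 19.26).
Time constant τ = 1/19.26 = 0.0519 s.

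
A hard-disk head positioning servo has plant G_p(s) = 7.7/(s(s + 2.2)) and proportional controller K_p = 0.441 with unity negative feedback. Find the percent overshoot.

From 1 + K_pG_p(s) = 0: s² + 2.2s + 3.396 = 0 ⇒ ω_n = 1.843, ζ = 0.5969.
%OS = 100·exp(−πζ/√(1−ζ²)) = 100·exp(−π·0.5969/√0.6437) = 9.66%.

9.66%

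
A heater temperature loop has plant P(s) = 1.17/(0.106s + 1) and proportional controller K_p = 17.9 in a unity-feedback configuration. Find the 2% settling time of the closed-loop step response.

T_s ≈ 0.0193 s

Closed loop: T(s) = K_p·P/(1+K_p·P) = 20.94/(0.106s + 1 + 20.94), with pole at s = −(1 + 20.94)/0.106 = −207.
τ = 1/207 = 0.004831 s, so 2% settling time ≈ 4τ = 0.0193 s.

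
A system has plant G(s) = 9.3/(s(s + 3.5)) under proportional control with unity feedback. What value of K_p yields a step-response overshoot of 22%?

K_p = 1.75

From %OS = 100·exp(−πζ/√(1−ζ²)) = 22%, ζ = −ln(0.22)/√(π²+ln²(0.22)) = 0.4342.
Characteristic equation s² + 3.5s + 9.3K_p = 0 gives ζ = 3.5/(2√(9.3K_p)).
Setting ζ = 0.4342: √(9.3K_p) = 3.5/(2·0.4342) = 4.031, so K_p = 16.25/9.3 = 1.75.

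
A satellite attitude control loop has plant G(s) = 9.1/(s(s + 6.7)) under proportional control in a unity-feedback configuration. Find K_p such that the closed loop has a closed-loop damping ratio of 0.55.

K_p = 4.08

Closed-loop characteristic equation: s² + 6.7s + K_p·9.1 = 0.
So ω_n = √(9.1K_p) and 2ζω_n = 6.7, giving ζ = 6.7/(2√(9.1K_p)).
Setting ζ = 0.55: √(9.1K_p) = 6.7/(2·0.55) = 6.091, so K_p = 37.1/9.1 = 4.08.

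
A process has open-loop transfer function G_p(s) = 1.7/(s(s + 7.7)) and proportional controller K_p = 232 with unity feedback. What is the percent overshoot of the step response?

Closed-loop characteristic equation: s² + 7.7s + 394.4 = 0, so ω_n = 19.86 rad/s and ζ = 7.7/(2·19.86) = 0.1939.
%OS = 100·exp(−πζ/√(1−ζ²)) = 100·exp(−π·0.1939/√0.9624) = 53.8%.

53.8%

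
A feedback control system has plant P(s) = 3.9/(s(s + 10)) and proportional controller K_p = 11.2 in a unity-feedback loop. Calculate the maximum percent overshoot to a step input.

From 1 + K_pP(s) = 0: s² + 10s + 43.68 = 0 ⇒ ω_n = 6.609, ζ = 0.7565.
%OS = 100·exp(−πζ/√(1−ζ²)) = 100·exp(−π·0.7565/√0.4277) = 2.64%.

2.64%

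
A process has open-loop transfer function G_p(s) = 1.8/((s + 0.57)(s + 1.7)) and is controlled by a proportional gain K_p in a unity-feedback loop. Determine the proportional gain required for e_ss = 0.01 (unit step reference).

Steady-state error for a unit step on this type-0 loop is 1/(1 + K_p·G_p(0)).
G_p(0) = 1.858. Require 1/(1 + K_p·1.858) = 0.01, so 1 + 1.858·K_p = 100.
K_p = (100 − 1)/1.858 = 53.3.

K_p = 53.3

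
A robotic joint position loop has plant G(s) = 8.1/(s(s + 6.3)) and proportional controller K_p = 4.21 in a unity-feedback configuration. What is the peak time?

Closed-loop characteristic equation: s² + 6.3s + 34.1 = 0, so ω_n = 5.84 rad/s and ζ = 6.3/(2·5.84) = 0.5394.
Damped frequency ω_d = ω_n√(1−ζ²) = 4.917 rad/s, so peak time T_p = π/ω_d = 0.639 s.

T_p = 0.639 s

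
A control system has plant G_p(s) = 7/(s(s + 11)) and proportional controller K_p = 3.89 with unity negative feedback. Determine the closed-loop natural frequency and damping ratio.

1 + K_p·G_p(s) = 0 gives s² + 11s + 27.23 = 0.
So ω_n² = 27.23 ⇒ ω_n = 5.218 rad/s, and ζ = 11/(2ω_n) = 1.05.

ω_n = 5.22 rad/s, ζ = 1.05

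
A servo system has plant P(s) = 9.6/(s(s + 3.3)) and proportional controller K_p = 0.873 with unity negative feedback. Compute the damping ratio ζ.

ζ = 0.57

With unity feedback the closed-loop characteristic equation is s² + 3.3s + 0.873·9.6 = s² + 3.3s + 8.381 = 0.
Matching s² + 2ζω_n s + ω_n²: ω_n = √8.381 = 2.895 rad/s and 2ζω_n = 3.3, so ζ = 3.3/(2·2.895) = 0.57.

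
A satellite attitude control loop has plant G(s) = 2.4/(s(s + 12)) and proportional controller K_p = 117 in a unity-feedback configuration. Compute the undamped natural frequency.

ω_n = 16.8 rad/s

The closed-loop denominator is s(s+12) + 117·2.4 = s² + 12s + 280.8.
Matching s² + 2ζω_n s + ω_n²: ω_n = √280.8 = 16.76 rad/s and 2ζω_n = 12, so ζ = 12/(2·16.76) = 0.358.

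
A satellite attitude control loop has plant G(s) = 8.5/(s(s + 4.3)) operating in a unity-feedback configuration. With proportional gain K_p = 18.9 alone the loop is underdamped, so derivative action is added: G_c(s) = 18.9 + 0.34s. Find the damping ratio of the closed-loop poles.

Forward path: (18.9 + 0.34s)·8.5/(s(s+4.3)). The closed-loop characteristic equation is s² + (4.3 + 8.5·0.34)s + 8.5·18.9 = 0.
That is s² + 7.19s + 160.6 = 0, so ω_n = 12.67 rad/s and ζ = 7.19/(2·12.67) = 0.2836.

ζ = 0.284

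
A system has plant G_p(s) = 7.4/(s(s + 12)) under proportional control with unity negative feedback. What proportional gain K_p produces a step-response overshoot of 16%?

K_p = 19.2

From %OS = 100·exp(−πζ/√(1−ζ²)) = 16%, ζ = −ln(0.16)/√(π²+ln²(0.16)) = 0.5039.
Characteristic equation s² + 12s + 7.4K_p = 0 gives ζ = 12/(2√(7.4K_p)).
Setting ζ = 0.5039: √(7.4K_p) = 12/(2·0.5039) = 11.91, so K_p = 141.8/7.4 = 19.2.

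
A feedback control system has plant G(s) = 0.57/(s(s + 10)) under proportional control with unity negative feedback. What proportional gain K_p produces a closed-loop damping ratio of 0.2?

Closed-loop characteristic equation: s² + 10s + K_p·0.57 = 0.
So ω_n = √(0.57K_p) and 2ζω_n = 10, giving ζ = 10/(2√(0.57K_p)).
Setting ζ = 0.2: √(0.57K_p) = 10/(2·0.2) = 25, so K_p = 625/0.57 = 1100.

K_p = 1100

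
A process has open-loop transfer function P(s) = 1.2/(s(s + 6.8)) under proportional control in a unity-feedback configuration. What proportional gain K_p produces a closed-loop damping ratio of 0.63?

Closed-loop characteristic equation: s² + 6.8s + K_p·1.2 = 0.
So ω_n = √(1.2K_p) and 2ζω_n = 6.8, giving ζ = 6.8/(2√(1.2K_p)).
Setting ζ = 0.63: √(1.2K_p) = 6.8/(2·0.63) = 5.397, so K_p = 29.13/1.2 = 24.3.

K_p = 24.3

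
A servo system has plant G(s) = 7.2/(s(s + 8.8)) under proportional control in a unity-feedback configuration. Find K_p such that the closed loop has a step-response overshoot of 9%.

K_p = 7.27

From %OS = 100·exp(−πζ/√(1−ζ²)) = 9%, ζ = −ln(0.09)/√(π²+ln²(0.09)) = 0.6083.
Characteristic equation s² + 8.8s + 7.2K_p = 0 gives ζ = 8.8/(2√(7.2K_p)).
Setting ζ = 0.6083: √(7.2K_p) = 8.8/(2·0.6083) = 7.233, so K_p = 52.31/7.2 = 7.27.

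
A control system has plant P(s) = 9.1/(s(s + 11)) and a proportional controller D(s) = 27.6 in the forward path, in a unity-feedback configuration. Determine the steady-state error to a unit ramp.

The loop has one pole at the origin (type 1). Velocity error constant K_v = lim_{s→0} s·D(s)P(s) = 27.6·9.1/11 = 22.83.
Steady-state error to a unit ramp: e_ss = 1/K_v = 0.0438.

0.0438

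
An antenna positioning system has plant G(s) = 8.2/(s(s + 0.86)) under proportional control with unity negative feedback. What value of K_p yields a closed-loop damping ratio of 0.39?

K_p = 0.148

Closed-loop characteristic equation: s² + 0.86s + K_p·8.2 = 0.
So ω_n = √(8.2K_p) and 2ζω_n = 0.86, giving ζ = 0.86/(2√(8.2K_p)).
Setting ζ = 0.39: √(8.2K_p) = 0.86/(2·0.39) = 1.103, so K_p = 1.216/8.2 = 0.148.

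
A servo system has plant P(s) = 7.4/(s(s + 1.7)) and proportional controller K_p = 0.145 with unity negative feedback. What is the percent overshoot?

From 1 + K_pP(s) = 0: s² + 1.7s + 1.073 = 0 ⇒ ω_n = 1.036, ζ = 0.8206.
%OS = 100·exp(−πζ/√(1−ζ²)) = 100·exp(−π·0.8206/√0.3267) = 1.1%.

1.1%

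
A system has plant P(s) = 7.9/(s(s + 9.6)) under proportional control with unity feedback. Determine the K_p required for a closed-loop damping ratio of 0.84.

Closed-loop characteristic equation: s² + 9.6s + K_p·7.9 = 0.
So ω_n = √(7.9K_p) and 2ζω_n = 9.6, giving ζ = 9.6/(2√(7.9K_p)).
Setting ζ = 0.84: √(7.9K_p) = 9.6/(2·0.84) = 5.714, so K_p = 32.65/7.9 = 4.13.

K_p = 4.13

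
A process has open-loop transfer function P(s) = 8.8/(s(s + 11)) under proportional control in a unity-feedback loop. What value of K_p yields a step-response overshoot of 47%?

K_p = 63

From %OS = 100·exp(−πζ/√(1−ζ²)) = 47%, ζ = −ln(0.47)/√(π²+ln²(0.47)) = 0.2337.
Characteristic equation s² + 11s + 8.8K_p = 0 gives ζ = 11/(2√(8.8K_p)).
Setting ζ = 0.2337: √(8.8K_p) = 11/(2·0.2337) = 23.54, so K_p = 554/8.8 = 63.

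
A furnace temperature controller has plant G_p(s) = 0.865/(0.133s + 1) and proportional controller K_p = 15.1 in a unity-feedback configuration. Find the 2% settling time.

Closed loop: T(s) = K_p·G_p/(1+K_p·G_p) = 13.06/(0.133s + 1 + 13.06), with pole at s = −(1 + 13.06)/0.133 = −105.7.
τ = 1/105.7 = 0.009458 s, so 2% settling time ≈ 4τ = 0.0378 s.

T_s ≈ 0.0378 s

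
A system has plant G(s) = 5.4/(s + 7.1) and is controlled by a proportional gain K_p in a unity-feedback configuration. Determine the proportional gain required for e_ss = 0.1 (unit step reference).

The loop is type 0, so e_ss(step) = 1/(1 + K_pos) with K_pos = K_p·G(0).
G(0) = 0.7606. Require 1/(1 + K_p·0.7606) = 0.1, so 1 + 0.7606·K_p = 10.
K_p = (10 − 1)/0.7606 = 11.8.

K_p = 11.8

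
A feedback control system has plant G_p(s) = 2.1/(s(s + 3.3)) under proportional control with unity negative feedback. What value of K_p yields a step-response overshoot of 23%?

From %OS = 100·exp(−πζ/√(1−ζ²)) = 23%, ζ = −ln(0.23)/√(π²+ln²(0.23)) = 0.4237.
Characteristic equation s² + 3.3s + 2.1K_p = 0 gives ζ = 3.3/(2√(2.1K_p)).
Setting ζ = 0.4237: √(2.1K_p) = 3.3/(2·0.4237) = 3.894, so K_p = 15.16/2.1 = 7.22.

K_p = 7.22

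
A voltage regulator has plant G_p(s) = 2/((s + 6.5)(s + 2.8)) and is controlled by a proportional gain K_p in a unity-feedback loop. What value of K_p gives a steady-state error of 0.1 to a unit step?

K_p = 81.9

The loop is type 0, so e_ss(step) = 1/(1 + K_pos) with K_pos = K_p·G_p(0).
G_p(0) = 0.1099. Require 1/(1 + K_p·0.1099) = 0.1, so 1 + 0.1099·K_p = 10.
K_p = (10 − 1)/0.1099 = 81.9.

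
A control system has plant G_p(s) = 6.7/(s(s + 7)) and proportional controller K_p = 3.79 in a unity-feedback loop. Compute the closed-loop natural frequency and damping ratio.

1 + K_p·G_p(s) = 0 gives s² + 7s + 25.39 = 0.
Matching s² + 2ζω_n s + ω_n²: ω_n = √25.39 = 5.039 rad/s and 2ζω_n = 7, so ζ = 7/(2·5.039) = 0.695.

ω_n = 5.04 rad/s, ζ = 0.695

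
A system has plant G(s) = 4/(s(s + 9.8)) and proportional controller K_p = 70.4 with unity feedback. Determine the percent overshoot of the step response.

38.3%

The closed-loop denominator s² + 9.8s + 281.6 gives ω_n = √281.6 = 16.78 and ζ = 9.8/(2ω_n) = 0.292.
%OS = 100·exp(−πζ/√(1−ζ²)) = 100·exp(−π·0.292/√0.9147) = 38.3%.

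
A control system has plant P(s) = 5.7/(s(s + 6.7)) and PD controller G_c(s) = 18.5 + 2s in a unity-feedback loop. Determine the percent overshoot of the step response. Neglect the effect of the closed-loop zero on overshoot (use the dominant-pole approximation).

0.285%

Forward path: (18.5 + 2s)·5.7/(s(s+6.7)). The closed-loop characteristic equation is s² + (6.7 + 5.7·2)s + 5.7·18.5 = 0.
That is s² + 18.1s + 105.5 = 0, so ω_n = 10.27 rad/s and ζ = 18.1/(2·10.27) = 0.8813.
%OS = 100·exp(−πζ/√(1−ζ²)) = 0.285%.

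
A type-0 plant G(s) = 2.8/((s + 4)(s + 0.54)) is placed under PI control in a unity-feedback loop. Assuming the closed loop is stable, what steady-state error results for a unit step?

0

The PI controller's integrator makes the forward path type 1, so e_ss to a step is zero.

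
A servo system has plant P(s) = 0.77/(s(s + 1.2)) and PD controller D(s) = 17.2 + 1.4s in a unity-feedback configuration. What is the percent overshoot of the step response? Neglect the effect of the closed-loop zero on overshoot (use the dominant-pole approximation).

Forward path: (17.2 + 1.4s)·0.77/(s(s+1.2)). The closed-loop characteristic equation is s² + (1.2 + 0.77·1.4)s + 0.77·17.2 = 0.
That is s² + 2.278s + 13.24 = 0, so ω_n = 3.639 rad/s and ζ = 2.278/(2·3.639) = 0.313.
%OS = 100·exp(−πζ/√(1−ζ²)) = 35.5%.

35.5%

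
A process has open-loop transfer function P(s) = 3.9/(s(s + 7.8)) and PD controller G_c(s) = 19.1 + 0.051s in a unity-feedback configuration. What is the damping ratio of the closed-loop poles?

ζ = 0.463

Forward path: (19.1 + 0.051s)·3.9/(s(s+7.8)). The closed-loop characteristic equation is s² + (7.8 + 3.9·0.051)s + 3.9·19.1 = 0.
That is s² + 7.999s + 74.49 = 0, so ω_n = 8.631 rad/s and ζ = 7.999/(2·8.631) = 0.4634.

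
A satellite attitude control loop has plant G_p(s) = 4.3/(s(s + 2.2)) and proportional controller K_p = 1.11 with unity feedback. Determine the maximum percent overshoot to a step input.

16%

Closed-loop characteristic equation: s² + 2.2s + 4.773 = 0, so ω_n = 2.185 rad/s and ζ = 2.2/(2·2.185) = 0.5035.
%OS = 100·exp(−πζ/√(1−ζ²)) = 100·exp(−π·0.5035/√0.7465) = 16%.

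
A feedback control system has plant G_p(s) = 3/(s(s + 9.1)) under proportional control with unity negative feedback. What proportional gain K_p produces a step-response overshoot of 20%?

K_p = 33.2

From %OS = 100·exp(−πζ/√(1−ζ²)) = 20%, ζ = −ln(0.2)/√(π²+ln²(0.2)) = 0.4559.
Characteristic equation s² + 9.1s + 3K_p = 0 gives ζ = 9.1/(2√(3K_p)).
Setting ζ = 0.4559: √(3K_p) = 9.1/(2·0.4559) = 9.979, so K_p = 99.58/3 = 33.2.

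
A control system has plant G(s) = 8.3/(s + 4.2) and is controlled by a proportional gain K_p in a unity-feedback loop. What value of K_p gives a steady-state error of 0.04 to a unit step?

For a type-0 loop with proportional control, e_ss = 1/(1 + K_p·G(0)).
G(0) = 1.976. Require 1/(1 + K_p·1.976) = 0.04, so 1 + 1.976·K_p = 25.
K_p = (25 − 1)/1.976 = 12.1.

K_p = 12.1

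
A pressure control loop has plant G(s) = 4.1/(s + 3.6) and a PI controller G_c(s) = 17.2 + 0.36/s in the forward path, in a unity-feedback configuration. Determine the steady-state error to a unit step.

0

The open loop G_c(s)G(s) has a pole at the origin (type 1), so the static position error constant is infinite and e_ss = 1/(1+∞) = 0.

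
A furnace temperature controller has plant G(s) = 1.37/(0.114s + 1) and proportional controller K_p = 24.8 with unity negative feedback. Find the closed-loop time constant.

Closed loop: T(s) = K_p·G/(1+K_p·G) = 33.98/(0.114s + 1 + 33.98), with pole at s = −(1 + 33.98)/0.114 = −306.8.
Closed-loop time constant τ = 1/306.8 = 0.00326 s.

τ = 0.00326 s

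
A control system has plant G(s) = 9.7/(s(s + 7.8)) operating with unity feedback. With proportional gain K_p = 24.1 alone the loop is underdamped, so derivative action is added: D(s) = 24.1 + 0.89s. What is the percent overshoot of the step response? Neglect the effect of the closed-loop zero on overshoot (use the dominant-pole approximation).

13.5%

Forward path: (24.1 + 0.89s)·9.7/(s(s+7.8)). The closed-loop characteristic equation is s² + (7.8 + 9.7·0.89)s + 9.7·24.1 = 0.
That is s² + 16.43s + 233.8 = 0, so ω_n = 15.29 rad/s and ζ = 16.43/(2·15.29) = 0.5374.
%OS = 100·exp(−πζ/√(1−ζ²)) = 13.5%.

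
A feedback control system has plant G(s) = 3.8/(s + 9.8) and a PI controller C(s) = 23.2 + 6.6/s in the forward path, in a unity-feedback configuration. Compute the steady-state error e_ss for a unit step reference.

0

The open loop C(s)G(s) has a pole at the origin (type 1), so the static position error constant is infinite and e_ss = 1/(1+∞) = 0.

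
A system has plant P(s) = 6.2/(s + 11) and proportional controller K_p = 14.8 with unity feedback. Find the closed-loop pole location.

s = -102.8

Closed-loop transfer function: T(s) = K_p·P(s)/(1 + K_p·P(s)) = 91.76/(s + 11 + 91.76) = 91.76/(s + 102.8).
The closed-loop pole is at s = −102.8.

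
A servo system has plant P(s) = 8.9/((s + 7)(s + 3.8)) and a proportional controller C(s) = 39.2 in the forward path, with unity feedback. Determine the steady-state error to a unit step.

0.0708

The loop is type 0. Static position error constant K_pos = C(0)·P(0) = 39.2·0.3346 = 13.12.
Steady-state error to a unit step: e_ss = 1/(1+K_pos) = 1/14.12 = 0.0708.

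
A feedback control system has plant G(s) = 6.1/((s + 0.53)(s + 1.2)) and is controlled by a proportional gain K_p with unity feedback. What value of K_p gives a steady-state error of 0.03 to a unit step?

For a type-0 loop with proportional control, e_ss = 1/(1 + K_p·G(0)).
G(0) = 9.591. Require 1/(1 + K_p·9.591) = 0.03, so 1 + 9.591·K_p = 33.33.
K_p = (33.33 − 1)/9.591 = 3.37.

K_p = 3.37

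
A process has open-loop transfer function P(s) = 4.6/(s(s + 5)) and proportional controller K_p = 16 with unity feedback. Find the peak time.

T_p = 0.383 s

The closed-loop denominator s² + 5s + 73.6 gives ω_n = √73.6 = 8.579 and ζ = 5/(2ω_n) = 0.2914.
Damped frequency ω_d = ω_n√(1−ζ²) = 8.207 rad/s, so peak time T_p = π/ω_d = 0.383 s.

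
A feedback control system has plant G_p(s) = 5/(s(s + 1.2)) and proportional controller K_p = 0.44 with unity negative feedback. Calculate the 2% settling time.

T_s ≈ 6.67 s

Closed-loop characteristic equation: s² + 1.2s + 2.2 = 0, so ω_n = 1.483 rad/s and ζ = 1.2/(2·1.483) = 0.4045.
2% settling time T_s ≈ 4/(ζω_n) = 4/0.6 = 6.67 s.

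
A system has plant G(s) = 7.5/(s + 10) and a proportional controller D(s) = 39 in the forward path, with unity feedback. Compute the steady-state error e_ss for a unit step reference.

0.0331

The loop is type 0. Static position error constant K_pos = D(0)·G(0) = 39·0.75 = 29.25.
Steady-state error to a unit step: e_ss = 1/(1+K_pos) = 1/30.25 = 0.0331.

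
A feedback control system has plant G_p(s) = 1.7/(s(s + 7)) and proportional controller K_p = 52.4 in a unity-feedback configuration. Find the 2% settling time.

From 1 + K_pG_p(s) = 0: s² + 7s + 89.08 = 0 ⇒ ω_n = 9.438, ζ = 0.3708.
2% settling time T_s ≈ 4/(ζω_n) = 4/3.5 = 1.14 s.

T_s ≈ 1.14 s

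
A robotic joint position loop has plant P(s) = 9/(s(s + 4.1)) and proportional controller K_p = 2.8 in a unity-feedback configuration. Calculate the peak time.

The closed-loop denominator s² + 4.1s + 25.2 gives ω_n = √25.2 = 5.02 and ζ = 4.1/(2ω_n) = 0.4084.
Damped frequency ω_d = ω_n√(1−ζ²) = 4.582 rad/s, so peak time T_p = π/ω_d = 0.686 s.

T_p = 0.686 s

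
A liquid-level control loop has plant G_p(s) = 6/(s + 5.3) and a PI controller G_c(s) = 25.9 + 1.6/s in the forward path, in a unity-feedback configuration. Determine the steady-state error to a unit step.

0

The open loop G_c(s)G_p(s) has a pole at the origin (type 1), so the static position error constant is infinite and e_ss = 1/(1+∞) = 0.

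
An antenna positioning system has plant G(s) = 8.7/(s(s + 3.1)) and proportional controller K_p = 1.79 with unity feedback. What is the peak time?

The closed-loop denominator s² + 3.1s + 15.57 gives ω_n = √15.57 = 3.946 and ζ = 3.1/(2ω_n) = 0.3928.
Damped frequency ω_d = ω_n√(1−ζ²) = 3.629 rad/s, so peak time T_p = π/ω_d = 0.866 s.

T_p = 0.866 s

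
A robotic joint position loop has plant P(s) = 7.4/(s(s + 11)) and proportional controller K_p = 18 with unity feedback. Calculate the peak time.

T_p = 0.31 s

Closed-loop characteristic equation: s² + 11s + 133.2 = 0, so ω_n = 11.54 rad/s and ζ = 11/(2·11.54) = 0.4766.
Damped frequency ω_d = ω_n√(1−ζ²) = 10.15 rad/s, so peak time T_p = π/ω_d = 0.31 s.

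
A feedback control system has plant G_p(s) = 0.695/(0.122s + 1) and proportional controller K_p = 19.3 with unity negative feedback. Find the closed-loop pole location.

s = -118.1

Closed loop: T(s) = K_p·G_p/(1+K_p·G_p) = 13.41/(0.122s + 1 + 13.41), with pole at s = −(1 + 13.41)/0.122 = −118.1.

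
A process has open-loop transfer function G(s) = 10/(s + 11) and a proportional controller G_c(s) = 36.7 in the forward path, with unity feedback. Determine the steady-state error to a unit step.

0.0291

The loop is type 0. Static position error constant K_pos = G_c(0)·G(0) = 36.7·0.9091 = 33.36.
Steady-state error to a unit step: e_ss = 1/(1+K_pos) = 1/34.36 = 0.0291.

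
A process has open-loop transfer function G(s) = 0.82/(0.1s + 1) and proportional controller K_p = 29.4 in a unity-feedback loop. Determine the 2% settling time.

Closed loop: T(s) = K_p·G/(1+K_p·G) = 24.11/(0.1s + 1 + 24.11), with pole at s = −(1 + 24.11)/0.1 = −251.1.
τ = 1/251.1 = 0.003983 s, so 2% settling time ≈ 4τ = 0.0159 s.

T_s ≈ 0.0159 s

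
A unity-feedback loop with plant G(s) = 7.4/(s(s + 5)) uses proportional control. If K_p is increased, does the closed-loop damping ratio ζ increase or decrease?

decrease

ζ = 5/(2√(7.4K_p)); increasing K_p raises the denominator, so ζ falls.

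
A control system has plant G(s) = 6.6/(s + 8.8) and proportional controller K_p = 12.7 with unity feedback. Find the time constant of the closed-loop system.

Closed-loop transfer function: T(s) = K_p·G(s)/(1 + K_p·G(s)) = 83.82/(s + 8.8 + 83.82) = 83.82/(s + 92.62).
Time constant τ = 1/92.62 = 0.0108 s.

τ = 0.0108 s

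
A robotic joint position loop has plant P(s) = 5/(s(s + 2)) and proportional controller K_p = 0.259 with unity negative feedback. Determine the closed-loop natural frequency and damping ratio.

With unity feedback the closed-loop characteristic equation is s² + 2s + 0.259·5 = s² + 2s + 1.295 = 0.
So ω_n² = 1.295 ⇒ ω_n = 1.138 rad/s, and ζ = 2/(2ω_n) = 0.879.

ω_n = 1.14 rad/s, ζ = 0.879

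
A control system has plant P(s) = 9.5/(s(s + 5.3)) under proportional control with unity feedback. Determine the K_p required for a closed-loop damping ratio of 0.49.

K_p = 3.08

Closed-loop characteristic equation: s² + 5.3s + K_p·9.5 = 0.
So ω_n = √(9.5K_p) and 2ζω_n = 5.3, giving ζ = 5.3/(2√(9.5K_p)).
Setting ζ = 0.49: √(9.5K_p) = 5.3/(2·0.49) = 5.408, so K_p = 29.25/9.5 = 3.08.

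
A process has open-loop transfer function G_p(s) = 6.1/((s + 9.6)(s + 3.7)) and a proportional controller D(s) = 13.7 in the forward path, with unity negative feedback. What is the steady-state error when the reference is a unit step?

0.298

The loop is type 0. Static position error constant K_pos = D(0)·G_p(0) = 13.7·0.1717 = 2.353.
Steady-state error to a unit step: e_ss = 1/(1+K_pos) = 1/3.353 = 0.298.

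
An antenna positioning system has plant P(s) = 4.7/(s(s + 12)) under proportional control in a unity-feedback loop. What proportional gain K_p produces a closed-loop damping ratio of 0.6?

K_p = 21.3

Closed-loop characteristic equation: s² + 12s + K_p·4.7 = 0.
So ω_n = √(4.7K_p) and 2ζω_n = 12, giving ζ = 12/(2√(4.7K_p)).
Setting ζ = 0.6: √(4.7K_p) = 12/(2·0.6) = 10, so K_p = 100/4.7 = 21.3.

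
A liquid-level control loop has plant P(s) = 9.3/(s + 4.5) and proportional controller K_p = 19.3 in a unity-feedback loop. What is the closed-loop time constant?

Closed-loop transfer function: T(s) = K_p·P(s)/(1 + K_p·P(s)) = 179.5/(s + 4.5 + 179.5) = 179.5/(s + 184).
Time constant τ = 1/184 = 0.00544 s.

τ = 0.00544 s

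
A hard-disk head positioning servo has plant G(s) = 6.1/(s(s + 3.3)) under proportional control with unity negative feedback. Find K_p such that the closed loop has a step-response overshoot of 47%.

From %OS = 100·exp(−πζ/√(1−ζ²)) = 47%, ζ = −ln(0.47)/√(π²+ln²(0.47)) = 0.2337.
Characteristic equation s² + 3.3s + 6.1K_p = 0 gives ζ = 3.3/(2√(6.1K_p)).
Setting ζ = 0.2337: √(6.1K_p) = 3.3/(2·0.2337) = 7.061, so K_p = 49.86/6.1 = 8.17.

K_p = 8.17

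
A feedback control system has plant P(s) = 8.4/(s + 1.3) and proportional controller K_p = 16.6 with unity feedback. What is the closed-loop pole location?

Closed-loop transfer function: T(s) = K_p·P(s)/(1 + K_p·P(s)) = 139.4/(s + 1.3 + 139.4) = 139.4/(s + 140.7).
The closed-loop pole is at s = −140.7.

s = -140.7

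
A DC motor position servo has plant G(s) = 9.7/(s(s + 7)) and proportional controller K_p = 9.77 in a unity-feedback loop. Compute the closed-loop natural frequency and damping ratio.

The closed-loop denominator is s(s+7) + 9.77·9.7 = s² + 7s + 94.77.
Matching s² + 2ζω_n s + ω_n²: ω_n = √94.77 = 9.735 rad/s and 2ζω_n = 7, so ζ = 7/(2·9.735) = 0.36.

ω_n = 9.73 rad/s, ζ = 0.36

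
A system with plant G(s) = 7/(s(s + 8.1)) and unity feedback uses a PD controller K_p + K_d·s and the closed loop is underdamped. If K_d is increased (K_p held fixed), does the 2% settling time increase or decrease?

decrease

Characteristic equation s² + (8.1 + 7K_d)s + 7K_p = 0: raising K_d increases ζω_n = (8.1+7K_d)/2 while the loop stays underdamped, so T_s ≈ 4/(ζω_n) decreases.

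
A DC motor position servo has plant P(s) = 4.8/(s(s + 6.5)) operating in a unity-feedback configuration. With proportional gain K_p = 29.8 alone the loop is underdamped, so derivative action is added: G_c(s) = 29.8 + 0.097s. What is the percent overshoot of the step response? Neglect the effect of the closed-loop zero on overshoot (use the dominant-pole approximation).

Forward path: (29.8 + 0.097s)·4.8/(s(s+6.5)). The closed-loop characteristic equation is s² + (6.5 + 4.8·0.097)s + 4.8·29.8 = 0.
That is s² + 6.966s + 143 = 0, so ω_n = 11.96 rad/s and ζ = 6.966/(2·11.96) = 0.2912.
%OS = 100·exp(−πζ/√(1−ζ²)) = 38.4%.

38.4%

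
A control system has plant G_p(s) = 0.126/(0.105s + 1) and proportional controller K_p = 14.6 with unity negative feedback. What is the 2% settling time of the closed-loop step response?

Closed loop: T(s) = K_p·G_p/(1+K_p·G_p) = 1.84/(0.105s + 1 + 1.84), with pole at s = −(1 + 1.84)/0.105 = −27.04.
τ = 1/27.04 = 0.03698 s, so 2% settling time ≈ 4τ = 0.148 s.

T_s ≈ 0.148 s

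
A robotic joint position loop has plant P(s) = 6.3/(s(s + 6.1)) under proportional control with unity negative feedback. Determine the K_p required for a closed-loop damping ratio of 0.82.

Closed-loop characteristic equation: s² + 6.1s + K_p·6.3 = 0.
So ω_n = √(6.3K_p) and 2ζω_n = 6.1, giving ζ = 6.1/(2√(6.3K_p)).
Setting ζ = 0.82: √(6.3K_p) = 6.1/(2·0.82) = 3.72, so K_p = 13.83/6.3 = 2.2.

K_p = 2.2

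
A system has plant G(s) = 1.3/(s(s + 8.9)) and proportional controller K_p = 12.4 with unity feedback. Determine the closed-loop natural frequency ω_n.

ω_n = 4.01 rad/s

The closed-loop denominator is s(s+8.9) + 12.4·1.3 = s² + 8.9s + 16.12.
So ω_n² = 16.12 ⇒ ω_n = 4.015 rad/s, and ζ = 8.9/(2ω_n) = 1.11.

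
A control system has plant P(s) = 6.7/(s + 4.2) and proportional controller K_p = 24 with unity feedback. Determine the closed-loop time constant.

Closed-loop transfer function: T(s) = K_p·P(s)/(1 + K_p·P(s)) = 160.8/(s + 4.2 + 160.8) = 160.8/(s + 165).
Time constant τ = 1/165 = 0.00606 s.

τ = 0.00606 s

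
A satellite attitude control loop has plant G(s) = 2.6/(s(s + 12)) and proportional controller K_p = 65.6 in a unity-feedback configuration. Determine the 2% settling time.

Closed-loop characteristic equation: s² + 12s + 170.6 = 0, so ω_n = 13.06 rad/s and ζ = 12/(2·13.06) = 0.4594.
2% settling time T_s ≈ 4/(ζω_n) = 4/6 = 0.667 s.

T_s ≈ 0.667 s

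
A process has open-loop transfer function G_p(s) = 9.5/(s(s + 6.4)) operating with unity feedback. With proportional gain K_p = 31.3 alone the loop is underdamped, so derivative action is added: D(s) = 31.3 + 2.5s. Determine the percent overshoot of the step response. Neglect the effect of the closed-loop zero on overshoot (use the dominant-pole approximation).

0.349%

Forward path: (31.3 + 2.5s)·9.5/(s(s+6.4)). The closed-loop characteristic equation is s² + (6.4 + 9.5·2.5)s + 9.5·31.3 = 0.
That is s² + 30.15s + 297.4 = 0, so ω_n = 17.24 rad/s and ζ = 30.15/(2·17.24) = 0.8742.
%OS = 100·exp(−πζ/√(1−ζ²)) = 0.349%.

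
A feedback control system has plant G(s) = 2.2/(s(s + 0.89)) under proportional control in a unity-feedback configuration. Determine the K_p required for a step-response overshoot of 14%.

From %OS = 100·exp(−πζ/√(1−ζ²)) = 14%, ζ = −ln(0.14)/√(π²+ln²(0.14)) = 0.5305.
Characteristic equation s² + 0.89s + 2.2K_p = 0 gives ζ = 0.89/(2√(2.2K_p)).
Setting ζ = 0.5305: √(2.2K_p) = 0.89/(2·0.5305) = 0.8388, so K_p = 0.7036/2.2 = 0.32.

K_p = 0.32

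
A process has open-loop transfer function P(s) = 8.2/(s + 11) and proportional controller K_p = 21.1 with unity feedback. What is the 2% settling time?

T_s ≈ 0.0217 s

Closed-loop transfer function: T(s) = K_p·P(s)/(1 + K_p·P(s)) = 173/(s + 11 + 173) = 173/(s + 184).
Time constant τ = 1/184 = 0.005434 s, so the 2% settling time is about 4τ = 0.0217 s.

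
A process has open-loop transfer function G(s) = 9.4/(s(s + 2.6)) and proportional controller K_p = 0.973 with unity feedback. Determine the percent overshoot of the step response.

22.4%

Closed-loop characteristic equation: s² + 2.6s + 9.146 = 0, so ω_n = 3.024 rad/s and ζ = 2.6/(2·3.024) = 0.4299.
%OS = 100·exp(−πζ/√(1−ζ²)) = 100·exp(−π·0.4299/√0.8152) = 22.4%.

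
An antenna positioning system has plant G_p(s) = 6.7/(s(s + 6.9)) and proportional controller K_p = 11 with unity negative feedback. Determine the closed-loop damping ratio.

ζ = 0.402

With unity feedback the closed-loop characteristic equation is s² + 6.9s + 11·6.7 = s² + 6.9s + 73.7 = 0.
So ω_n² = 73.7 ⇒ ω_n = 8.585 rad/s, and ζ = 6.9/(2ω_n) = 0.402.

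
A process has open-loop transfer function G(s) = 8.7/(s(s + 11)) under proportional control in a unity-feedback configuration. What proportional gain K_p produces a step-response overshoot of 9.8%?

From %OS = 100·exp(−πζ/√(1−ζ²)) = 9.8%, ζ = −ln(0.098)/√(π²+ln²(0.098)) = 0.5945.
Characteristic equation s² + 11s + 8.7K_p = 0 gives ζ = 11/(2√(8.7K_p)).
Setting ζ = 0.5945: √(8.7K_p) = 11/(2·0.5945) = 9.251, so K_p = 85.59/8.7 = 9.84.

K_p = 9.84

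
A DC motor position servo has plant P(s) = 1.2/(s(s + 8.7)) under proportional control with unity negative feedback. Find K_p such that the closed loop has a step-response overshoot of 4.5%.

From %OS = 100·exp(−πζ/√(1−ζ²)) = 4.5%, ζ = −ln(0.045)/√(π²+ln²(0.045)) = 0.7025.
Characteristic equation s² + 8.7s + 1.2K_p = 0 gives ζ = 8.7/(2√(1.2K_p)).
Setting ζ = 0.7025: √(1.2K_p) = 8.7/(2·0.7025) = 6.192, so K_p = 38.34/1.2 = 32.

K_p = 32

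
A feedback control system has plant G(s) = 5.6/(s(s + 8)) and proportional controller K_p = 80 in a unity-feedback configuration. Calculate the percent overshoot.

Closed-loop characteristic equation: s² + 8s + 448 = 0, so ω_n = 21.17 rad/s and ζ = 8/(2·21.17) = 0.189.
%OS = 100·exp(−πζ/√(1−ζ²)) = 100·exp(−π·0.189/√0.9643) = 54.6%.

54.6%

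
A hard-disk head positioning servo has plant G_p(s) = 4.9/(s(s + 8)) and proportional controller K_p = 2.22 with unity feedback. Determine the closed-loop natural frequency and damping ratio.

ω_n = 3.3 rad/s, ζ = 1.21

1 + K_p·G_p(s) = 0 gives s² + 8s + 10.88 = 0.
So ω_n² = 10.88 ⇒ ω_n = 3.298 rad/s, and ζ = 8/(2ω_n) = 1.21.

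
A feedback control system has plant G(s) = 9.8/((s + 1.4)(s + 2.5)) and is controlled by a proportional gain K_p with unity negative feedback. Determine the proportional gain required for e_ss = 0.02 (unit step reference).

The loop is type 0, so e_ss(step) = 1/(1 + K_pos) with K_pos = K_p·G(0).
G(0) = 2.8. Require 1/(1 + K_p·2.8) = 0.02, so 1 + 2.8·K_p = 50.
K_p = (50 − 1)/2.8 = 17.5.

K_p = 17.5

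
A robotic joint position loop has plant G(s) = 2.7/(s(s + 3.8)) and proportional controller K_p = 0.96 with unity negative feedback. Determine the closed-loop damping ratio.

ζ = 1.18

The closed-loop denominator is s(s+3.8) + 0.96·2.7 = s² + 3.8s + 2.592.
Matching s² + 2ζω_n s + ω_n²: ω_n = √2.592 = 1.61 rad/s and 2ζω_n = 3.8, so ζ = 3.8/(2·1.61) = 1.18.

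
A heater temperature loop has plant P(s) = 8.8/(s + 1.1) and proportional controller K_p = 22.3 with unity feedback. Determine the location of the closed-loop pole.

Closed-loop transfer function: T(s) = K_p·P(s)/(1 + K_p·P(s)) = 196.2/(s + 1.1 + 196.2) = 196.2/(s + 197.3).
The closed-loop pole is at s = −197.3.

s = -197.3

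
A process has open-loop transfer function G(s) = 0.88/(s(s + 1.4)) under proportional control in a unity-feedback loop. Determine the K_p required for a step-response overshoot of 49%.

K_p = 11.4

From %OS = 100·exp(−πζ/√(1−ζ²)) = 49%, ζ = −ln(0.49)/√(π²+ln²(0.49)) = 0.2214.
Characteristic equation s² + 1.4s + 0.88K_p = 0 gives ζ = 1.4/(2√(0.88K_p)).
Setting ζ = 0.2214: √(0.88K_p) = 1.4/(2·0.2214) = 3.161, so K_p = 9.994/0.88 = 11.4.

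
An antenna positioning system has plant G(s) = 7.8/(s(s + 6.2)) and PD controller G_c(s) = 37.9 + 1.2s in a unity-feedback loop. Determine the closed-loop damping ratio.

ζ = 0.452

Forward path: (37.9 + 1.2s)·7.8/(s(s+6.2)). The closed-loop characteristic equation is s² + (6.2 + 7.8·1.2)s + 7.8·37.9 = 0.
That is s² + 15.56s + 295.6 = 0, so ω_n = 17.19 rad/s and ζ = 15.56/(2·17.19) = 0.4525.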